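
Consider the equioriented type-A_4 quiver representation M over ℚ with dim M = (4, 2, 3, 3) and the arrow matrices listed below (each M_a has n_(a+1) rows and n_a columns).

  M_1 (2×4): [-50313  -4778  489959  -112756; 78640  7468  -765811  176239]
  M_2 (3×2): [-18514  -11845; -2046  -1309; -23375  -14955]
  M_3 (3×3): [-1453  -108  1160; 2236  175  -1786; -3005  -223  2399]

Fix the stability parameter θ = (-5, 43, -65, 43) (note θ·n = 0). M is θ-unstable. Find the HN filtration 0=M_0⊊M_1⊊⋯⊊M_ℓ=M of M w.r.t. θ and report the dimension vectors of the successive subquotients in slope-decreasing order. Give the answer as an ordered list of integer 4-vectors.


Barcode: M ≅ I[1,1]^2, I[1,4]^2, I[3,4]. HN layers by μ_θ (4 steps, strictly decreasing):
  μ^(1)=43; μ^(2)=-5; μ^(3)=-9; μ^(4)=-65

((0, 0, 0, 3); (2, 0, 0, 0); (2, 2, 2, 0); (0, 0, 1, 0))


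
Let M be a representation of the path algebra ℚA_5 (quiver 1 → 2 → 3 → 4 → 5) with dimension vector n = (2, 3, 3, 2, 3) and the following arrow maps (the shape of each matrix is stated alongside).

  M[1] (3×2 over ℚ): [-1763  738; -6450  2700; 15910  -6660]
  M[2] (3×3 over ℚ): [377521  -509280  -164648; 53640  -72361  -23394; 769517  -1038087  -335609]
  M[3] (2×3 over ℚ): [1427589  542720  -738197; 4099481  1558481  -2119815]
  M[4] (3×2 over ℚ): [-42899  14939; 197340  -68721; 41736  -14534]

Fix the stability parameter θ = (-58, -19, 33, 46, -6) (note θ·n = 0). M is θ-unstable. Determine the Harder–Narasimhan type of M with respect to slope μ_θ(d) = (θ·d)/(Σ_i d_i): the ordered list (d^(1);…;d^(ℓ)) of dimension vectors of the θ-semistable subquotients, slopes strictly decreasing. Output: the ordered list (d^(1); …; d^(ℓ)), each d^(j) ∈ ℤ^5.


Barcode: M ≅ I[1,1], I[1,5], I[2,3], I[2,5], I[5,5]. HN layers by μ_θ (5 steps, strictly decreasing):
  μ^(1)=33; μ^(2)=73/3; μ^(3)=-6; μ^(4)=-19; μ^(5)=-58

((0, 0, 1, 0, 0); (0, 0, 2, 2, 2); (0, 0, 0, 0, 1); (0, 3, 0, 0, 0); (2, 0, 0, 0, 0))


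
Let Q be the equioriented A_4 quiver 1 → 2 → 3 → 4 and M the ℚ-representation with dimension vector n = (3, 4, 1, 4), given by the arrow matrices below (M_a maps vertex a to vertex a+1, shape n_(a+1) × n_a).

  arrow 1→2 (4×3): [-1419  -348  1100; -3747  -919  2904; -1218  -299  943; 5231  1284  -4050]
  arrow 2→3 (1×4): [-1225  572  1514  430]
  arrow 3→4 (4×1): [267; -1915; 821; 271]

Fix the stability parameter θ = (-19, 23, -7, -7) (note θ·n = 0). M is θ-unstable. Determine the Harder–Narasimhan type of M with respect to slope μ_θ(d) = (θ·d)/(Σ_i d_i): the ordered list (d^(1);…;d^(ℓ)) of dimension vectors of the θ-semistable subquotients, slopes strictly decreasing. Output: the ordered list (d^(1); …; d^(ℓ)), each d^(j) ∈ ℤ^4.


Via rank(M_{q-1}∘⋯∘M_p): M ≅ I[1,2]^2, I[1,4], I[2,2], I[4,4]^3.
μ_θ-semistable layers: μ^(1)=23; μ^(2)=3; μ^(3)=-7; μ^(4)=-19

((0, 3, 0, 0); (0, 1, 1, 1); (0, 0, 0, 3); (3, 0, 0, 0))


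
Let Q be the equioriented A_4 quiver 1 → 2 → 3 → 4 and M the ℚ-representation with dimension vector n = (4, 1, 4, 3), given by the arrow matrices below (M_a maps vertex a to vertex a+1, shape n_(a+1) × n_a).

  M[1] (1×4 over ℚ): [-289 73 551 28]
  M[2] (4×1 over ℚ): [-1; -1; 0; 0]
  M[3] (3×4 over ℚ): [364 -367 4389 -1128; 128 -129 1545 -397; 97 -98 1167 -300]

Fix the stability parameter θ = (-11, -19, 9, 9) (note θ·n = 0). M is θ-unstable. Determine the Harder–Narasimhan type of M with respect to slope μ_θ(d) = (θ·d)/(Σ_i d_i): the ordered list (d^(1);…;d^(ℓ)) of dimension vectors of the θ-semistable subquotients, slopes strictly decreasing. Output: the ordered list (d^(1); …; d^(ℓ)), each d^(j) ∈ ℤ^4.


Via rank(M_{q-1}∘⋯∘M_p): M ≅ I[1,1]^3, I[1,4], I[3,3], I[3,4]^2.
μ_θ-semistable layers: μ^(1)=9; μ^(2)=-11; μ^(3)=-15

((0, 0, 4, 3); (3, 0, 0, 0); (1, 1, 0, 0))


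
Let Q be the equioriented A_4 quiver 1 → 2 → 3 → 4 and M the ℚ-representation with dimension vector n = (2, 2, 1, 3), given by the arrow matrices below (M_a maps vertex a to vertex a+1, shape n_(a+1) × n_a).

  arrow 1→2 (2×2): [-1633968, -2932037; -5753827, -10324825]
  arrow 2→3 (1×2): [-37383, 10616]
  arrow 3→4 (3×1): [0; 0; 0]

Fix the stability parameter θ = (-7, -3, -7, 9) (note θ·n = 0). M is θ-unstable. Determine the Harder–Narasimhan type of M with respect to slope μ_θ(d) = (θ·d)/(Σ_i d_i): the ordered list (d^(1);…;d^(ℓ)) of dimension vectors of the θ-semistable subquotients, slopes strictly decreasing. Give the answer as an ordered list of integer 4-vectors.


Via rank(M_{q-1}∘⋯∘M_p): M ≅ I[1,2], I[1,3], I[4,4]^3.
μ_θ-semistable layers: μ^(1)=9; μ^(2)=-3; μ^(3)=-5; μ^(4)=-7

((0, 0, 0, 3); (0, 1, 0, 0); (0, 1, 1, 0); (2, 0, 0, 0))


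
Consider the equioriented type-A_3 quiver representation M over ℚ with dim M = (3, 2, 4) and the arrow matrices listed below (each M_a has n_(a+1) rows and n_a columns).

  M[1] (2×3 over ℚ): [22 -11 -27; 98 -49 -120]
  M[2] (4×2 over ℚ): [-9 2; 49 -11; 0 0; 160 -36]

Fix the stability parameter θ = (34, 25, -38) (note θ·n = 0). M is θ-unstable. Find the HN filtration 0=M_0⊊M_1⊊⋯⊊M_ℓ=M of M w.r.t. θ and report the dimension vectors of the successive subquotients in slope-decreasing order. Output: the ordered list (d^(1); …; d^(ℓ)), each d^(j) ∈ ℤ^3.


Via rank(M_{q-1}∘⋯∘M_p): M ≅ I[1,1], I[1,3]^2, I[3,3]^2.
μ_θ-semistable layers: μ^(1)=34; μ^(2)=7; μ^(3)=-38

((1, 0, 0); (2, 2, 2); (0, 0, 2))


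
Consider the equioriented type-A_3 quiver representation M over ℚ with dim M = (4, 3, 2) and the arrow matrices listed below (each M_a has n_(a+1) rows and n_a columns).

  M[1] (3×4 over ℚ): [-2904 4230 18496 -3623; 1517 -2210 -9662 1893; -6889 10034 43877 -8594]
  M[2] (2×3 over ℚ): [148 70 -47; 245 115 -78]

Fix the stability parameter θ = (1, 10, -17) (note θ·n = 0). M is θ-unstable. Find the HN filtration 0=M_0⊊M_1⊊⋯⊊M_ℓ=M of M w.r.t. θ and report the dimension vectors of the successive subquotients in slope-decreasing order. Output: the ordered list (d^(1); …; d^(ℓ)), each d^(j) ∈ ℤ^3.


Barcode: M ≅ I[1,1], I[1,2], I[1,3]^2. HN layers by μ_θ (3 steps, strictly decreasing):
  μ^(1)=10; μ^(2)=1; μ^(3)=-2

((0, 1, 0); (2, 0, 0); (2, 2, 2))


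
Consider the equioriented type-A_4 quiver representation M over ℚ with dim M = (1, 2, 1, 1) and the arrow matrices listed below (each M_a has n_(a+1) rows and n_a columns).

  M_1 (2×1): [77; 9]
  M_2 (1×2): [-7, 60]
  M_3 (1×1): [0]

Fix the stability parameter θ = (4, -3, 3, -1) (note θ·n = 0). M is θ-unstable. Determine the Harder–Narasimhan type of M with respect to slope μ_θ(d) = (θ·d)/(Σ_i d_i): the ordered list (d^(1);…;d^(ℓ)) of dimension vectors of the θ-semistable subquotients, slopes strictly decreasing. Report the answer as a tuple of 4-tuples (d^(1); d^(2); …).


Interval decomposition of M: I[1,3], I[2,2], I[4,4].
HN type (ℓ=4): μ^(1)=3; μ^(2)=1/2; μ^(3)=-1; μ^(4)=-3

((0, 0, 1, 0); (1, 1, 0, 0); (0, 0, 0, 1); (0, 1, 0, 0))


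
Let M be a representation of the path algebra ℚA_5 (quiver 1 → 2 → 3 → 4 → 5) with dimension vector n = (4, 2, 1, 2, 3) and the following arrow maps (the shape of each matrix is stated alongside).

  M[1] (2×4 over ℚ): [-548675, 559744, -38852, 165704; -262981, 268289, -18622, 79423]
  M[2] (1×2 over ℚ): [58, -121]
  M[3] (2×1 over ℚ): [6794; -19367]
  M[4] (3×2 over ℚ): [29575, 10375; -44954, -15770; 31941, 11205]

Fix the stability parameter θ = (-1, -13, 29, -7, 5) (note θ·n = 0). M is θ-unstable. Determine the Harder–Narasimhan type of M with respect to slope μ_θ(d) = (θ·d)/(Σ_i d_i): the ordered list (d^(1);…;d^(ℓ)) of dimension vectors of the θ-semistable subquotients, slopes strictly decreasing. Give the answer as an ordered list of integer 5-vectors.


Barcode: M ≅ I[1,1]^2, I[1,2], I[1,5], I[4,4], I[5,5]^2. HN layers by μ_θ (4 steps, strictly decreasing):
  μ^(1)=9; μ^(2)=5; μ^(3)=-1; μ^(4)=-7

((0, 0, 1, 1, 1); (0, 0, 0, 0, 2); (2, 0, 0, 0, 0); (2, 2, 0, 1, 0))


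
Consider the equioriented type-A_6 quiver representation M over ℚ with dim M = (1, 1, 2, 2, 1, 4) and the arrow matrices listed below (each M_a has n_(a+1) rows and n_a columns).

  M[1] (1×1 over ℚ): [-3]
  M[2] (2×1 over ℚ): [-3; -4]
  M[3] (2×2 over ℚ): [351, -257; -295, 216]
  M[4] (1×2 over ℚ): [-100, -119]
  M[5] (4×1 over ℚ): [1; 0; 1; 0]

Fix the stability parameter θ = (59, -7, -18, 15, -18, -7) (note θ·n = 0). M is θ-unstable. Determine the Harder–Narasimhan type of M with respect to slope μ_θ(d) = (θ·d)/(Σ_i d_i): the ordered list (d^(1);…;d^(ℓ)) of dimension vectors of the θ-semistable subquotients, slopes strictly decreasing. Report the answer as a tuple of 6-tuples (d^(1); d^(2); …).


Interval decomposition of M: I[1,6], I[3,4], I[6,6]^3.
HN type (ℓ=4): μ^(1)=15; μ^(2)=4; μ^(3)=-7; μ^(4)=-18

((0, 0, 0, 1, 0, 0); (1, 1, 1, 1, 1, 1); (0, 0, 0, 0, 0, 3); (0, 0, 1, 0, 0, 0))


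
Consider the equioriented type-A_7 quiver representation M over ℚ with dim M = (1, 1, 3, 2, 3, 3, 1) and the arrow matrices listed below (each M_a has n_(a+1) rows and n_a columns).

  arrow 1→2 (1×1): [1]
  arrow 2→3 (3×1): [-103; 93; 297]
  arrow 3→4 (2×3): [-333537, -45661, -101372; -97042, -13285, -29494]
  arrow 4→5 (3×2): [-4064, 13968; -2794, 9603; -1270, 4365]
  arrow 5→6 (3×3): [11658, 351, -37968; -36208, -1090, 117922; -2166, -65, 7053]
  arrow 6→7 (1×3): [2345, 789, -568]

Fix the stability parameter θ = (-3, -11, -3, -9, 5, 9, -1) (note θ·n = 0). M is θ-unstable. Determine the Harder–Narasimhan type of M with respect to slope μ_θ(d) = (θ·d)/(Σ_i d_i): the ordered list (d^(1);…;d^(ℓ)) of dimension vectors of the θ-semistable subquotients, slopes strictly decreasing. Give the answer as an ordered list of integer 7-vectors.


Via rank(M_{q-1}∘⋯∘M_p): M ≅ I[1,7], I[3,3], I[3,4], I[5,6]^2.
μ_θ-semistable layers: μ^(1)=9; μ^(2)=5; μ^(3)=13/3; μ^(4)=-3; μ^(5)=-6; μ^(6)=-7

((0, 0, 0, 0, 0, 2, 0); (0, 0, 0, 0, 2, 0, 0); (0, 0, 0, 0, 1, 1, 1); (0, 0, 1, 0, 0, 0, 0); (0, 0, 2, 2, 0, 0, 0); (1, 1, 0, 0, 0, 0, 0))


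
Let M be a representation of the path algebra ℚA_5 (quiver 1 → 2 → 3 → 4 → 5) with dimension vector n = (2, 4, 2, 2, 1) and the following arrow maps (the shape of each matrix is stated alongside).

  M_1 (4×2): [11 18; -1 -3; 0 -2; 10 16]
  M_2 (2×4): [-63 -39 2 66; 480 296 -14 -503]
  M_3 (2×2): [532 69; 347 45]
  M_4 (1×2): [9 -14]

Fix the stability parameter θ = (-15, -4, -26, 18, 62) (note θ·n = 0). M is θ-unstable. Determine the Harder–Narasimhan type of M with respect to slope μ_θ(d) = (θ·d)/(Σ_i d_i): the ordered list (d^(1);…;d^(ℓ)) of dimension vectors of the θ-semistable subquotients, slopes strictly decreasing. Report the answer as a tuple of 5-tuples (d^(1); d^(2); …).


Barcode: M ≅ I[1,4], I[1,5], I[2,2]^2. HN layers by μ_θ (4 steps, strictly decreasing):
  μ^(1)=62; μ^(2)=18; μ^(3)=-4; μ^(4)=-15

((0, 0, 0, 0, 1); (0, 0, 0, 2, 0); (0, 2, 0, 0, 0); (2, 2, 2, 0, 0))


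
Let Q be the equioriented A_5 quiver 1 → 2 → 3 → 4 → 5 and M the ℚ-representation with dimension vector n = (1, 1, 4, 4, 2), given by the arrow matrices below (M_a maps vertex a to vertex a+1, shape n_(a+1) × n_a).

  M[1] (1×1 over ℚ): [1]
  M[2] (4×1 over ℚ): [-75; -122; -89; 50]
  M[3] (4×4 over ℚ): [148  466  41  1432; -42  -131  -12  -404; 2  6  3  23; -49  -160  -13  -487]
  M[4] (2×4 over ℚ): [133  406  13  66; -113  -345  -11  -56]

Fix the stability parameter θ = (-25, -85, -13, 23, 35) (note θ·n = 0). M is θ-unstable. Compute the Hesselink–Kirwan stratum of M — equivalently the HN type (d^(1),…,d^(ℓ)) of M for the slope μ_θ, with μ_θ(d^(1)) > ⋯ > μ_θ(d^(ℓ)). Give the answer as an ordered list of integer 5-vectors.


Interval decomposition of M: I[1,5], I[3,4]^2, I[3,5].
HN type (ℓ=4): μ^(1)=35; μ^(2)=23; μ^(3)=-13; μ^(4)=-55

((0, 0, 0, 0, 2); (0, 0, 0, 4, 0); (0, 0, 4, 0, 0); (1, 1, 0, 0, 0))


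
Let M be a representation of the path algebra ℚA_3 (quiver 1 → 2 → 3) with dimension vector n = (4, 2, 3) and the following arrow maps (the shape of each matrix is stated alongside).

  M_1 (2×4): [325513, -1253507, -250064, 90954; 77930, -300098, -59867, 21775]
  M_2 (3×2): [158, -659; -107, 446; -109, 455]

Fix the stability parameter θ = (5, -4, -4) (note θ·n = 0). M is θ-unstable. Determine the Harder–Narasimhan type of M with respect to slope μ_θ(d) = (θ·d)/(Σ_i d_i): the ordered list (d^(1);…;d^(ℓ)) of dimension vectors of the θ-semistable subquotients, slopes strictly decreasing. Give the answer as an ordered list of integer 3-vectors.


Interval decomposition of M: I[1,1]^2, I[1,3]^2, I[3,3].
HN type (ℓ=3): μ^(1)=5; μ^(2)=-1; μ^(3)=-4

((2, 0, 0); (2, 2, 2); (0, 0, 1))


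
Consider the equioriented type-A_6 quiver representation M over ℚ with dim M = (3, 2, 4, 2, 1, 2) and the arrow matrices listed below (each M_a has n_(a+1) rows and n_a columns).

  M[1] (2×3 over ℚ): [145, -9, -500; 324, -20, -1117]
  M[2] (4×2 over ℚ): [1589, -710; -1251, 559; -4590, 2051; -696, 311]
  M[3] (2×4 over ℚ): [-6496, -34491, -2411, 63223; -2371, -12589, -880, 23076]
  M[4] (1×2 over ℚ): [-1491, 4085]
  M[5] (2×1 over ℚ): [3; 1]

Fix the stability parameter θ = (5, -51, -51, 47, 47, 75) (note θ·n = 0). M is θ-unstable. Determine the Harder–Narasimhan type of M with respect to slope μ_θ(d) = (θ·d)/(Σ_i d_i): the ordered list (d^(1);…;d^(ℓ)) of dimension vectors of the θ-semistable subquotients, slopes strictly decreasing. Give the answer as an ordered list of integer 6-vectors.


Barcode: M ≅ I[1,1], I[1,4], I[1,6], I[3,3]^2, I[6,6]. HN layers by μ_θ (5 steps, strictly decreasing):
  μ^(1)=75; μ^(2)=47; μ^(3)=5; μ^(4)=-97/3; μ^(5)=-51

((0, 0, 0, 0, 0, 2); (0, 0, 0, 2, 1, 0); (1, 0, 0, 0, 0, 0); (2, 2, 2, 0, 0, 0); (0, 0, 2, 0, 0, 0))


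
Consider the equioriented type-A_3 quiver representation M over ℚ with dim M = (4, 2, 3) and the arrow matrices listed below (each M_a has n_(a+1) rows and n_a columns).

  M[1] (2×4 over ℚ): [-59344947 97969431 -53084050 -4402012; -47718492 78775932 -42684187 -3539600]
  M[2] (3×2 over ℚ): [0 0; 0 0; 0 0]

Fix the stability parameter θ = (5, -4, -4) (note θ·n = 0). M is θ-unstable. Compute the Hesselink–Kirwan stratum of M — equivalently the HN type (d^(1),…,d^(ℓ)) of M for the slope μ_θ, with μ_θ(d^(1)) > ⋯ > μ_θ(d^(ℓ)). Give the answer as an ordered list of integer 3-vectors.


Interval decomposition of M: I[1,1]^2, I[1,2]^2, I[3,3]^3.
HN type (ℓ=3): μ^(1)=5; μ^(2)=1/2; μ^(3)=-4

((2, 0, 0); (2, 2, 0); (0, 0, 3))


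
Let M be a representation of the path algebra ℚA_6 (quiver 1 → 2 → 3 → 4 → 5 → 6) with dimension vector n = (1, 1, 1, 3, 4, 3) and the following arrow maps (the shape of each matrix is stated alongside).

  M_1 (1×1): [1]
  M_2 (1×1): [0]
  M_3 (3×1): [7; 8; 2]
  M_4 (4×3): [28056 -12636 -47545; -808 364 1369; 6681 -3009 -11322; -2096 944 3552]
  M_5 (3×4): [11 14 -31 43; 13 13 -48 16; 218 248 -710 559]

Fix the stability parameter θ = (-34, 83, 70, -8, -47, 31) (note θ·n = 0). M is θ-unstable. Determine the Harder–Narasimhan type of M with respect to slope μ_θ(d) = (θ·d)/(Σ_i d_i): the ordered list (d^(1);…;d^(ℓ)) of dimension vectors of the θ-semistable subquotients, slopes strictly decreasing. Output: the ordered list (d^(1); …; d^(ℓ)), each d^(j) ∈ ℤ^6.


Via rank(M_{q-1}∘⋯∘M_p): M ≅ I[1,2], I[3,6], I[4,4], I[4,5], I[5,6]^2.
μ_θ-semistable layers: μ^(1)=83; μ^(2)=31; μ^(3)=5; μ^(4)=-8; μ^(5)=-55/2; μ^(6)=-34; μ^(7)=-47

((0, 1, 0, 0, 0, 0); (0, 0, 0, 0, 0, 3); (0, 0, 1, 1, 1, 0); (0, 0, 0, 1, 0, 0); (0, 0, 0, 1, 1, 0); (1, 0, 0, 0, 0, 0); (0, 0, 0, 0, 2, 0))


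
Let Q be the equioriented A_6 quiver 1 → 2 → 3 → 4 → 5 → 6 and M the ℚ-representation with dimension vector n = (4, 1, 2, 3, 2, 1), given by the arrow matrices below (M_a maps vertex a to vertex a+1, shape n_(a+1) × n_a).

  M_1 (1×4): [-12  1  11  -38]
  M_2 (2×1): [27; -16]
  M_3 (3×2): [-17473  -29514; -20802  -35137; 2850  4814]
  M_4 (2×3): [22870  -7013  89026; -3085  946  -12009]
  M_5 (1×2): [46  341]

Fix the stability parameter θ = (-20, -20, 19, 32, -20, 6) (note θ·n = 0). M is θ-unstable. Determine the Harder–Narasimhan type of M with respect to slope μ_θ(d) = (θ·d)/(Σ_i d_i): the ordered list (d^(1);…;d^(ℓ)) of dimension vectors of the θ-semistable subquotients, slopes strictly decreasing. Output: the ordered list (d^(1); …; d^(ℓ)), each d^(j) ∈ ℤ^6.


Barcode: M ≅ I[1,1]^3, I[1,6], I[3,5], I[4,4]. HN layers by μ_θ (4 steps, strictly decreasing):
  μ^(1)=32; μ^(2)=31/3; μ^(3)=37/4; μ^(4)=-20

((0, 0, 0, 1, 0, 0); (0, 0, 1, 1, 1, 0); (0, 0, 1, 1, 1, 1); (4, 1, 0, 0, 0, 0))


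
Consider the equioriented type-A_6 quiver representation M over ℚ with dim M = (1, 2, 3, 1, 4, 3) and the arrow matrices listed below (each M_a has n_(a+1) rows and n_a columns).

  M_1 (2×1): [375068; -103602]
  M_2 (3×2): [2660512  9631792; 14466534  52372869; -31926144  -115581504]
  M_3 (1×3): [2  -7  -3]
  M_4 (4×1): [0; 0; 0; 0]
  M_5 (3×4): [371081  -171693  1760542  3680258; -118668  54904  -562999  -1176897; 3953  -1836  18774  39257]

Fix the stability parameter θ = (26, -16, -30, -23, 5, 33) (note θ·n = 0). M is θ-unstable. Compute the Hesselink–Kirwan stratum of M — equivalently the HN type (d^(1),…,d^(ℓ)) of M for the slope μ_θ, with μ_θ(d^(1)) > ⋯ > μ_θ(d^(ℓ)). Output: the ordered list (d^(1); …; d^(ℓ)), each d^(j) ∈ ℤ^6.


Interval decomposition of M: I[1,4], I[2,2], I[3,3]^2, I[5,5], I[5,6]^3.
HN type (ℓ=5): μ^(1)=33; μ^(2)=5; μ^(3)=-43/4; μ^(4)=-16; μ^(5)=-30

((0, 0, 0, 0, 0, 3); (0, 0, 0, 0, 4, 0); (1, 1, 1, 1, 0, 0); (0, 1, 0, 0, 0, 0); (0, 0, 2, 0, 0, 0))


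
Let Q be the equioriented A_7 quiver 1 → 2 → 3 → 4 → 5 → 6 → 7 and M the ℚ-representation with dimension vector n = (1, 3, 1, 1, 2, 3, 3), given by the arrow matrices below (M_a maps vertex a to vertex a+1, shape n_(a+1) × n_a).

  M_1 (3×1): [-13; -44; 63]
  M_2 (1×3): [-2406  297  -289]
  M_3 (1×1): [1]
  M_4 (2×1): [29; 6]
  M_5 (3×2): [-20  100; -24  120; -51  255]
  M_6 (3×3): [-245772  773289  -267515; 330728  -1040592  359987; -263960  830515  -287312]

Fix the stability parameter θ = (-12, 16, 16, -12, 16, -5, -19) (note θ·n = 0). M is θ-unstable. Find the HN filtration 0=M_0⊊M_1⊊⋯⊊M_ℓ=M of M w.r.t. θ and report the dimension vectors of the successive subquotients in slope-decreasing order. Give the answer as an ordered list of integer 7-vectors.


Barcode: M ≅ I[1,7], I[2,2]^2, I[5,5], I[6,7]^2. HN layers by μ_θ (3 steps, strictly decreasing):
  μ^(1)=16; μ^(2)=2; μ^(3)=-12

((0, 2, 0, 0, 1, 0, 0); (0, 1, 1, 1, 1, 1, 1); (1, 0, 0, 0, 0, 2, 2))


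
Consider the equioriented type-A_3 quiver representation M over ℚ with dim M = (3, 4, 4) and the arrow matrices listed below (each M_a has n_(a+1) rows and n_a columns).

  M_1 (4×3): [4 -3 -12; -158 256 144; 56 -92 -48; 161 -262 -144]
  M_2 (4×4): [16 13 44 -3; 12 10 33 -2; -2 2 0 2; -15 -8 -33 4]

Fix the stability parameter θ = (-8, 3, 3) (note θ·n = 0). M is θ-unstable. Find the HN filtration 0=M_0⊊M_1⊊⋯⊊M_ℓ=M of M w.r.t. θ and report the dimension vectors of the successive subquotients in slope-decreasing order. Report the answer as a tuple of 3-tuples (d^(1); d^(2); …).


Barcode: M ≅ I[1,1], I[1,3]^2, I[2,2], I[2,3], I[3,3]. HN layers by μ_θ (2 steps, strictly decreasing):
  μ^(1)=3; μ^(2)=-8

((0, 4, 4); (3, 0, 0))


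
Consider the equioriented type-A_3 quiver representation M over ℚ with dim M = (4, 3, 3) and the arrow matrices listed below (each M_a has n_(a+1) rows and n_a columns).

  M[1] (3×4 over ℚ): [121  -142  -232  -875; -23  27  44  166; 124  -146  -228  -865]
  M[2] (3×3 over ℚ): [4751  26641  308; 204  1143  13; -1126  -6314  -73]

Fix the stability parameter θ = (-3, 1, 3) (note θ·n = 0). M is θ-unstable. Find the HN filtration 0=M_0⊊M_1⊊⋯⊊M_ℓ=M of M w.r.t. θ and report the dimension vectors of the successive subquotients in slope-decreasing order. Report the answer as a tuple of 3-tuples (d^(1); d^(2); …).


Via rank(M_{q-1}∘⋯∘M_p): M ≅ I[1,1], I[1,3]^3.
μ_θ-semistable layers: μ^(1)=3; μ^(2)=1; μ^(3)=-3

((0, 0, 3); (0, 3, 0); (4, 0, 0))


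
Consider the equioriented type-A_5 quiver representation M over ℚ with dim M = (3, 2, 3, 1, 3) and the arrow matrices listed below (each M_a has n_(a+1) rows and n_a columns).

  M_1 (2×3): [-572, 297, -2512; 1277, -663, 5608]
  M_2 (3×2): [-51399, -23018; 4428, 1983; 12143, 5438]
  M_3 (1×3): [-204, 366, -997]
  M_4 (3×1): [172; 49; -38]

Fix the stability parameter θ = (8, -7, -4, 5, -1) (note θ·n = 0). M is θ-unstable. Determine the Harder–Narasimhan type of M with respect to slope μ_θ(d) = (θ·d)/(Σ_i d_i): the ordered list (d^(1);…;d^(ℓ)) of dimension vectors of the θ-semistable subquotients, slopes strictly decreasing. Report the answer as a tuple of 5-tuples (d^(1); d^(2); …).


Via rank(M_{q-1}∘⋯∘M_p): M ≅ I[1,1], I[1,3], I[1,5], I[3,3], I[5,5]^2.
μ_θ-semistable layers: μ^(1)=8; μ^(2)=2; μ^(3)=-1; μ^(4)=-4

((1, 0, 0, 0, 0); (0, 0, 0, 1, 1); (2, 2, 2, 0, 2); (0, 0, 1, 0, 0))


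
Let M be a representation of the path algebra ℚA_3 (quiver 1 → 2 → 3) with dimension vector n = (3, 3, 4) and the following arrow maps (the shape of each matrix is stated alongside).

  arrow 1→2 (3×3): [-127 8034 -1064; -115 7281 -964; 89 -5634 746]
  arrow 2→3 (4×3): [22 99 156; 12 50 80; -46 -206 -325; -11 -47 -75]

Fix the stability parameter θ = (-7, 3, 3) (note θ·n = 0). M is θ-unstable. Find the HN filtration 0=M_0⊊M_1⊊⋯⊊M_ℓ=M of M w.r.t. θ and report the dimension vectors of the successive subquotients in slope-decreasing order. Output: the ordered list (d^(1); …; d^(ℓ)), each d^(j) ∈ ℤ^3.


Barcode: M ≅ I[1,3]^3, I[3,3]. HN layers by μ_θ (2 steps, strictly decreasing):
  μ^(1)=3; μ^(2)=-7

((0, 3, 4); (3, 0, 0))


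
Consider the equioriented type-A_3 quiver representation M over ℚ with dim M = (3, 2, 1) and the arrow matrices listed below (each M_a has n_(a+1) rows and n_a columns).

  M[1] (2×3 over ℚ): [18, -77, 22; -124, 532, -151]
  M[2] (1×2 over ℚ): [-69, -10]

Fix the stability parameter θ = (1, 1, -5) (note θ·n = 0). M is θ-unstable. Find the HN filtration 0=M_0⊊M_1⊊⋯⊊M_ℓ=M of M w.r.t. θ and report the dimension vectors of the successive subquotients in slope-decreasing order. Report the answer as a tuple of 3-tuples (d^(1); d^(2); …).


Barcode: M ≅ I[1,1], I[1,2], I[1,3]. HN layers by μ_θ (2 steps, strictly decreasing):
  μ^(1)=1; μ^(2)=-1

((2, 1, 0); (1, 1, 1))


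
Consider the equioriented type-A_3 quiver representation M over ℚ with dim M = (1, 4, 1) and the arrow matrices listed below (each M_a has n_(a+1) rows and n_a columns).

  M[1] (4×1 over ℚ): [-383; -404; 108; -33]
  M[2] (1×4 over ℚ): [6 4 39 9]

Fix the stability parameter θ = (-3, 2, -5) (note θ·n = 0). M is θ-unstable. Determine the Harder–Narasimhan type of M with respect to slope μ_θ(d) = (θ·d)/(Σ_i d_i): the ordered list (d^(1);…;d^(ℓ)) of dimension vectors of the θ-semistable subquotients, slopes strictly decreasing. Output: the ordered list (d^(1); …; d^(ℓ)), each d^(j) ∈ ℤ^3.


Barcode: M ≅ I[1,3], I[2,2]^3. HN layers by μ_θ (3 steps, strictly decreasing):
  μ^(1)=2; μ^(2)=-3/2; μ^(3)=-3

((0, 3, 0); (0, 1, 1); (1, 0, 0))


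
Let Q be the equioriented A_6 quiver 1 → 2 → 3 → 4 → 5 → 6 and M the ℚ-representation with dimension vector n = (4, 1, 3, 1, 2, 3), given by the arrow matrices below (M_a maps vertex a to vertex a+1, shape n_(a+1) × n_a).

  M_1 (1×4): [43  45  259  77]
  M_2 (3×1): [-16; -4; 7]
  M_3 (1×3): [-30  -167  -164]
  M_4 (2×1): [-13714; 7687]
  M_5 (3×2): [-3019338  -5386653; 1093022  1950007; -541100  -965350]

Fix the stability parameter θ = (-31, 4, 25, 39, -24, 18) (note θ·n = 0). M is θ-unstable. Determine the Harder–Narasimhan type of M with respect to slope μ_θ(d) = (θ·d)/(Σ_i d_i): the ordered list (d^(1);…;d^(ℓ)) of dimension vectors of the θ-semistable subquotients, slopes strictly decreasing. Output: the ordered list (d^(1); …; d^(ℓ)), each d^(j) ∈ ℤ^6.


Interval decomposition of M: I[1,1]^3, I[1,3], I[3,3], I[3,6], I[5,5], I[6,6]^2.
HN type (ℓ=6): μ^(1)=25; μ^(2)=18; μ^(3)=40/3; μ^(4)=4; μ^(5)=-24; μ^(6)=-31

((0, 0, 2, 0, 0, 0); (0, 0, 0, 0, 0, 3); (0, 0, 1, 1, 1, 0); (0, 1, 0, 0, 0, 0); (0, 0, 0, 0, 1, 0); (4, 0, 0, 0, 0, 0))


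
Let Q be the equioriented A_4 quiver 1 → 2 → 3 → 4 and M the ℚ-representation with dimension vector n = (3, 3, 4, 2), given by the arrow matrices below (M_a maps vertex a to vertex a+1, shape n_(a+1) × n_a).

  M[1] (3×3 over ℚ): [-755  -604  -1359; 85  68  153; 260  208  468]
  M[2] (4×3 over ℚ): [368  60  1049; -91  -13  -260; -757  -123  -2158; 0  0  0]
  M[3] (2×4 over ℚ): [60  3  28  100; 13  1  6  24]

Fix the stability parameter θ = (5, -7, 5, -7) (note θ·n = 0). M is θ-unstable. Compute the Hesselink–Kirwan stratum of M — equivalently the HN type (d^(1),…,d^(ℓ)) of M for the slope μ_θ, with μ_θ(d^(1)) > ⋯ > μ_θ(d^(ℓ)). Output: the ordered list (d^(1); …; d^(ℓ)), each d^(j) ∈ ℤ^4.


Barcode: M ≅ I[1,1]^2, I[1,2], I[2,4]^2, I[3,3]^2. HN layers by μ_θ (3 steps, strictly decreasing):
  μ^(1)=5; μ^(2)=-1; μ^(3)=-7

((2, 0, 2, 0); (1, 1, 2, 2); (0, 2, 0, 0))


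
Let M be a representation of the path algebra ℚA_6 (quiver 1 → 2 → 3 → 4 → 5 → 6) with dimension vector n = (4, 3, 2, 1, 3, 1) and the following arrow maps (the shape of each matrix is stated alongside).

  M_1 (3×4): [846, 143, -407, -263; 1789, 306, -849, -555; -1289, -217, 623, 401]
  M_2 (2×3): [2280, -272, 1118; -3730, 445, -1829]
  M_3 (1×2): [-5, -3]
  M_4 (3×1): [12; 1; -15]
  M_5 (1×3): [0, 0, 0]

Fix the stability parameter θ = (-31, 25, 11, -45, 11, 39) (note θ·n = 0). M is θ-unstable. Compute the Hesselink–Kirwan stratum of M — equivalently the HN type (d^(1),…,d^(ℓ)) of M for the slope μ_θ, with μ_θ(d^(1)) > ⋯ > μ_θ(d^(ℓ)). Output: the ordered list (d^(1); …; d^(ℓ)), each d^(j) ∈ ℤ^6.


Barcode: M ≅ I[1,1], I[1,2], I[1,3], I[1,5], I[5,5]^2, I[6,6]. HN layers by μ_θ (6 steps, strictly decreasing):
  μ^(1)=39; μ^(2)=25; μ^(3)=18; μ^(4)=11; μ^(5)=-3; μ^(6)=-31

((0, 0, 0, 0, 0, 1); (0, 1, 0, 0, 0, 0); (0, 1, 1, 0, 0, 0); (0, 0, 0, 0, 3, 0); (0, 1, 1, 1, 0, 0); (4, 0, 0, 0, 0, 0))


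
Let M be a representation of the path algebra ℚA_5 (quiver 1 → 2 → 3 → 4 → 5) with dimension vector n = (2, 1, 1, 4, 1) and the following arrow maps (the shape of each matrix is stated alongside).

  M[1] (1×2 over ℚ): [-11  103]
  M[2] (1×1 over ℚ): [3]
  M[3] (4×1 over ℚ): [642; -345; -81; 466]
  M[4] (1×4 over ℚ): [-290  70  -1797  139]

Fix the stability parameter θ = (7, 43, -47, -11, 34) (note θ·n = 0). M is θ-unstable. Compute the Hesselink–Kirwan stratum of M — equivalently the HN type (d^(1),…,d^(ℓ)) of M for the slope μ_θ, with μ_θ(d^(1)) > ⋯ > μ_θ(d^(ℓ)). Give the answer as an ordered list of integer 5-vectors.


Via rank(M_{q-1}∘⋯∘M_p): M ≅ I[1,1], I[1,5], I[4,4]^3.
μ_θ-semistable layers: μ^(1)=34; μ^(2)=7; μ^(3)=-2; μ^(4)=-11

((0, 0, 0, 0, 1); (1, 0, 0, 0, 0); (1, 1, 1, 1, 0); (0, 0, 0, 3, 0))


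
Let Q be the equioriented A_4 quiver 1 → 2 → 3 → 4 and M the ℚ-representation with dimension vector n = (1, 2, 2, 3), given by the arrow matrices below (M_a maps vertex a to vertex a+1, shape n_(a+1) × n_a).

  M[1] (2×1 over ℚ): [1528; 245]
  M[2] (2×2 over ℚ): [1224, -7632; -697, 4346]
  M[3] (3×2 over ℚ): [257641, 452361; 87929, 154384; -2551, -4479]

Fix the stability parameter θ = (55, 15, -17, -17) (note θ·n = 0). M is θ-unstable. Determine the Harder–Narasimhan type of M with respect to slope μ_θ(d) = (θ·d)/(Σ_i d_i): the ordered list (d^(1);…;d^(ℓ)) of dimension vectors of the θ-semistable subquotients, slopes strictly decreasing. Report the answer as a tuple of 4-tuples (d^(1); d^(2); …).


Interval decomposition of M: I[1,4], I[2,2], I[3,4], I[4,4].
HN type (ℓ=3): μ^(1)=15; μ^(2)=9; μ^(3)=-17

((0, 1, 0, 0); (1, 1, 1, 1); (0, 0, 1, 2))


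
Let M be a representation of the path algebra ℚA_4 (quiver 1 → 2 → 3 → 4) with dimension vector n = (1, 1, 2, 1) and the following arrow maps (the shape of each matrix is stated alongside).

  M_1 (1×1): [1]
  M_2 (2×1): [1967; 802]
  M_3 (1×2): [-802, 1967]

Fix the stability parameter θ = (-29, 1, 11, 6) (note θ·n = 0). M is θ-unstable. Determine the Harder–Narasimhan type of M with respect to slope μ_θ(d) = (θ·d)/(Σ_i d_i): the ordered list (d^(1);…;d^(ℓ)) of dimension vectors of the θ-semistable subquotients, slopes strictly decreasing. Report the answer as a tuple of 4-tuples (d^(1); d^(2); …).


Via rank(M_{q-1}∘⋯∘M_p): M ≅ I[1,3], I[3,4].
μ_θ-semistable layers: μ^(1)=11; μ^(2)=17/2; μ^(3)=1; μ^(4)=-29

((0, 0, 1, 0); (0, 0, 1, 1); (0, 1, 0, 0); (1, 0, 0, 0))


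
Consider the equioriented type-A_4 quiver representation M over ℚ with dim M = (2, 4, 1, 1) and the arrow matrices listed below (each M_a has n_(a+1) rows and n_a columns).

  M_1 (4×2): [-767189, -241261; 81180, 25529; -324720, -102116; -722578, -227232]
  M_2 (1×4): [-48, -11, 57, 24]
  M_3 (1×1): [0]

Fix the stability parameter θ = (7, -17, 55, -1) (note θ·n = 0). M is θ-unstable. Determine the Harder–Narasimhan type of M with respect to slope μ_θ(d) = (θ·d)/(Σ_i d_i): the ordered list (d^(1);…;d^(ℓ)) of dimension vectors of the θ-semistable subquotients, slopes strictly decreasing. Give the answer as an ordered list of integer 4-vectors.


Barcode: M ≅ I[1,2], I[1,3], I[2,2]^2, I[4,4]. HN layers by μ_θ (4 steps, strictly decreasing):
  μ^(1)=55; μ^(2)=-1; μ^(3)=-5; μ^(4)=-17

((0, 0, 1, 0); (0, 0, 0, 1); (2, 2, 0, 0); (0, 2, 0, 0))


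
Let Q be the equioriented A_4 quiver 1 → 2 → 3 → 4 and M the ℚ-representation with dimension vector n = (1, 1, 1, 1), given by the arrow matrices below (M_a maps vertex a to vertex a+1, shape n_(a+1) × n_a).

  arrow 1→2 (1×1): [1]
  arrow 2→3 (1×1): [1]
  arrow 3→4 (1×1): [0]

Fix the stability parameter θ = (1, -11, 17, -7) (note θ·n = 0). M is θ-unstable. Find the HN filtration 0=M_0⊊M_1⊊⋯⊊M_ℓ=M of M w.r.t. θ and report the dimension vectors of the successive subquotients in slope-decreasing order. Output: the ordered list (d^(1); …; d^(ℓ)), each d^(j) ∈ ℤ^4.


Barcode: M ≅ I[1,3], I[4,4]. HN layers by μ_θ (3 steps, strictly decreasing):
  μ^(1)=17; μ^(2)=-5; μ^(3)=-7

((0, 0, 1, 0); (1, 1, 0, 0); (0, 0, 0, 1))


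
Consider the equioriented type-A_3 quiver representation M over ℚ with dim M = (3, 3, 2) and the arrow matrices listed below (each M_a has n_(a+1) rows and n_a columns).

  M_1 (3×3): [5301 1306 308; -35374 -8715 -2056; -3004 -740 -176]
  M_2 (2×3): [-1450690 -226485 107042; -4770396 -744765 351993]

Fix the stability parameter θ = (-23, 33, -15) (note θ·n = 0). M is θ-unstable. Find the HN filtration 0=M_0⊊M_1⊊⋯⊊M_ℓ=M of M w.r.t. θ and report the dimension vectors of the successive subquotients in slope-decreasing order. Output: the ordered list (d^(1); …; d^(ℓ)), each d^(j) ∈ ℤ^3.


Barcode: M ≅ I[1,1], I[1,3]^2, I[2,2]. HN layers by μ_θ (3 steps, strictly decreasing):
  μ^(1)=33; μ^(2)=9; μ^(3)=-23

((0, 1, 0); (0, 2, 2); (3, 0, 0))


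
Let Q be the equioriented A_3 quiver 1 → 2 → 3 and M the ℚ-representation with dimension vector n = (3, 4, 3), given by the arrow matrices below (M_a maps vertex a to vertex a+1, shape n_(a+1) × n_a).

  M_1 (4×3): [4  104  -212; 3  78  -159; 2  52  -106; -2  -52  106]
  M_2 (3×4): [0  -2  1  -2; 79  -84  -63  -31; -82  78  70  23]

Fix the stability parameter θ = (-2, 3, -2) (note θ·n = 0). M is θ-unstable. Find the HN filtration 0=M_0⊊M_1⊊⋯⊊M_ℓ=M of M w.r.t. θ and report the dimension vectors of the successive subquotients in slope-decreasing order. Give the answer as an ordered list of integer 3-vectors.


Via rank(M_{q-1}∘⋯∘M_p): M ≅ I[1,1]^2, I[1,2], I[2,3]^3.
μ_θ-semistable layers: μ^(1)=3; μ^(2)=1/2; μ^(3)=-2

((0, 1, 0); (0, 3, 3); (3, 0, 0))


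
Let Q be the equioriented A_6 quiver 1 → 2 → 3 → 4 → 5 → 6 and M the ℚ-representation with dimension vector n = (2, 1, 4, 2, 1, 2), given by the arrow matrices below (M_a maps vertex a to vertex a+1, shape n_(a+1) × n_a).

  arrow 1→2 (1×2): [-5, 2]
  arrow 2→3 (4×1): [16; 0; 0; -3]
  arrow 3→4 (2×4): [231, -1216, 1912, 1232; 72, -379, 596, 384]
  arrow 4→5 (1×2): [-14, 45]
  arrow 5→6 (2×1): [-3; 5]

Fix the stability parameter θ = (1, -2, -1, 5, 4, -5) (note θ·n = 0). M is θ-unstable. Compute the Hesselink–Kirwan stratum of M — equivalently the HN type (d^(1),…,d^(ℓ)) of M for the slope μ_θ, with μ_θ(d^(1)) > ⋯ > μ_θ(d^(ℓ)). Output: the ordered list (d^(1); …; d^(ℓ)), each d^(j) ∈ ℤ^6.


Interval decomposition of M: I[1,1], I[1,3], I[3,3], I[3,4], I[3,6], I[6,6].
HN type (ℓ=6): μ^(1)=5; μ^(2)=4/3; μ^(3)=1; μ^(4)=-2/3; μ^(5)=-1; μ^(6)=-5

((0, 0, 0, 1, 0, 0); (0, 0, 0, 1, 1, 1); (1, 0, 0, 0, 0, 0); (1, 1, 1, 0, 0, 0); (0, 0, 3, 0, 0, 0); (0, 0, 0, 0, 0, 1))


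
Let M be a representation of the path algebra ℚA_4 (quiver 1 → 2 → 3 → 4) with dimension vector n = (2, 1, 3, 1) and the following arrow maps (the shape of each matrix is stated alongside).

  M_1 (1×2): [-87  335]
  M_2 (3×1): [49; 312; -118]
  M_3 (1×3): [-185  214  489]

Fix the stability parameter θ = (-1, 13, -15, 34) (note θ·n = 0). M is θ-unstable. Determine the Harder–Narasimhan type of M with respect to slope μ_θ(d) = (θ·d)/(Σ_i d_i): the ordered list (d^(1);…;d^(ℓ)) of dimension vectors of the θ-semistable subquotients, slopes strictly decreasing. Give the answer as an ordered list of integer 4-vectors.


Barcode: M ≅ I[1,1], I[1,4], I[3,3]^2. HN layers by μ_θ (3 steps, strictly decreasing):
  μ^(1)=34; μ^(2)=-1; μ^(3)=-15

((0, 0, 0, 1); (2, 1, 1, 0); (0, 0, 2, 0))


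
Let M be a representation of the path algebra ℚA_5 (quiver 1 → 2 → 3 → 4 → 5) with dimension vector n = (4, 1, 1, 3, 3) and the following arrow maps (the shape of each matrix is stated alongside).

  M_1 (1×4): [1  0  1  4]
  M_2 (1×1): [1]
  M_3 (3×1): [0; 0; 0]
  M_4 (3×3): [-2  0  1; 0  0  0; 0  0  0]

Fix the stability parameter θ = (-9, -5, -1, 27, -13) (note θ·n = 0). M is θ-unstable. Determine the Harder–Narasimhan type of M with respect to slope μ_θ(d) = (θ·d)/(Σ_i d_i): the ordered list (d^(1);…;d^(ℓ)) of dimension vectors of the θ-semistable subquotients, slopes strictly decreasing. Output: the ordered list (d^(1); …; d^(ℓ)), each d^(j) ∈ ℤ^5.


Barcode: M ≅ I[1,1]^3, I[1,3], I[4,4]^2, I[4,5], I[5,5]^2. HN layers by μ_θ (6 steps, strictly decreasing):
  μ^(1)=27; μ^(2)=7; μ^(3)=-1; μ^(4)=-5; μ^(5)=-9; μ^(6)=-13

((0, 0, 0, 2, 0); (0, 0, 0, 1, 1); (0, 0, 1, 0, 0); (0, 1, 0, 0, 0); (4, 0, 0, 0, 0); (0, 0, 0, 0, 2))


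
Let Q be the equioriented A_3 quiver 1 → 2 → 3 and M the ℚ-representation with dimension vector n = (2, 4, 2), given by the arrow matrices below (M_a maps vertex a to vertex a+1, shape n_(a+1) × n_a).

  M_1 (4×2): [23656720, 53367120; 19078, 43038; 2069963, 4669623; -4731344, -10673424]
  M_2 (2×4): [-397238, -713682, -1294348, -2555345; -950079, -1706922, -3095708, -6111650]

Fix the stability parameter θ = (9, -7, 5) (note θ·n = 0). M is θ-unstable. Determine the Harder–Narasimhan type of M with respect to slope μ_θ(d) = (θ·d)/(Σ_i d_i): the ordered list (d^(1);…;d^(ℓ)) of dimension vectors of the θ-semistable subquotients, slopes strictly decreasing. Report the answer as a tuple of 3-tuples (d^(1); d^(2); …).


Via rank(M_{q-1}∘⋯∘M_p): M ≅ I[1,1], I[1,2], I[2,2], I[2,3]^2.
μ_θ-semistable layers: μ^(1)=9; μ^(2)=5; μ^(3)=1; μ^(4)=-7

((1, 0, 0); (0, 0, 2); (1, 1, 0); (0, 3, 0))


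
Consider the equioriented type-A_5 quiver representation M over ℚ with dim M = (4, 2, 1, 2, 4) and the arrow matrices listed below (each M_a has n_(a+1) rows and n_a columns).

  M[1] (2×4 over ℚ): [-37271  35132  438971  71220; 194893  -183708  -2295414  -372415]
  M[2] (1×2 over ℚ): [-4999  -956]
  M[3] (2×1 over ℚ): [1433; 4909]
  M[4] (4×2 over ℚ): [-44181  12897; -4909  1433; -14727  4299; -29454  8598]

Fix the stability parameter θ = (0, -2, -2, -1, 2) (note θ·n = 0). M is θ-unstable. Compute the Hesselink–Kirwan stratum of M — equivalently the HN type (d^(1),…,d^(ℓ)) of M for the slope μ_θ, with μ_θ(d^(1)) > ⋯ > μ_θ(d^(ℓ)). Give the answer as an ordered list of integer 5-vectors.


Barcode: M ≅ I[1,1]^2, I[1,2], I[1,4], I[4,5], I[5,5]^3. HN layers by μ_θ (4 steps, strictly decreasing):
  μ^(1)=2; μ^(2)=0; μ^(3)=-1; μ^(4)=-4/3

((0, 0, 0, 0, 4); (2, 0, 0, 0, 0); (1, 1, 0, 2, 0); (1, 1, 1, 0, 0))


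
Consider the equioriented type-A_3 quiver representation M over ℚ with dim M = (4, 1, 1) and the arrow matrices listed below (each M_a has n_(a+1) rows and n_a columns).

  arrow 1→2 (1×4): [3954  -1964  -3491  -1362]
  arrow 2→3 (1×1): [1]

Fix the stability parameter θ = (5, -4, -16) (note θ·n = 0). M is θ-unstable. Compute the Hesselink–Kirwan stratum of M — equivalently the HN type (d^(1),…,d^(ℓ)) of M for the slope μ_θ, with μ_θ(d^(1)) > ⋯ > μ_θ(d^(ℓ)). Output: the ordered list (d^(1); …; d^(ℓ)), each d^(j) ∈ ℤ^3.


Barcode: M ≅ I[1,1]^3, I[1,3]. HN layers by μ_θ (2 steps, strictly decreasing):
  μ^(1)=5; μ^(2)=-5

((3, 0, 0); (1, 1, 1))


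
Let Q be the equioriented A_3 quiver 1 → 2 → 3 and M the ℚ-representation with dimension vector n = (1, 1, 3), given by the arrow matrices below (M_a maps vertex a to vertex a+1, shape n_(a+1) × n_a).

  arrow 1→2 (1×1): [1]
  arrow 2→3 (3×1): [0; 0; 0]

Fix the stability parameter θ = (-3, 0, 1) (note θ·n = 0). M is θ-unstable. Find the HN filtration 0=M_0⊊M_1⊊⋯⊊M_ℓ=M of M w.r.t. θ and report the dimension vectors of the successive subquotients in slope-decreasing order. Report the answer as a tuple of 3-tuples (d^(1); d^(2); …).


Interval decomposition of M: I[1,2], I[3,3]^3.
HN type (ℓ=3): μ^(1)=1; μ^(2)=0; μ^(3)=-3

((0, 0, 3); (0, 1, 0); (1, 0, 0))


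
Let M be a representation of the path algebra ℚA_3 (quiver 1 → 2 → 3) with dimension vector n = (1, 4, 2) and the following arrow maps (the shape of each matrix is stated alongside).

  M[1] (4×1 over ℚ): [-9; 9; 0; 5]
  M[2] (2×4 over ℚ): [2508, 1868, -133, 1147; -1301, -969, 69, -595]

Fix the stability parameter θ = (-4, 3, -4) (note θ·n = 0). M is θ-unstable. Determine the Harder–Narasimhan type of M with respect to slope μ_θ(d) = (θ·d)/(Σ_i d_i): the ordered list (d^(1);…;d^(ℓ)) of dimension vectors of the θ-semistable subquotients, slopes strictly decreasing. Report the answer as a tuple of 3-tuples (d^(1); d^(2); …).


Barcode: M ≅ I[1,3], I[2,2]^2, I[2,3]. HN layers by μ_θ (3 steps, strictly decreasing):
  μ^(1)=3; μ^(2)=-1/2; μ^(3)=-4

((0, 2, 0); (0, 2, 2); (1, 0, 0))


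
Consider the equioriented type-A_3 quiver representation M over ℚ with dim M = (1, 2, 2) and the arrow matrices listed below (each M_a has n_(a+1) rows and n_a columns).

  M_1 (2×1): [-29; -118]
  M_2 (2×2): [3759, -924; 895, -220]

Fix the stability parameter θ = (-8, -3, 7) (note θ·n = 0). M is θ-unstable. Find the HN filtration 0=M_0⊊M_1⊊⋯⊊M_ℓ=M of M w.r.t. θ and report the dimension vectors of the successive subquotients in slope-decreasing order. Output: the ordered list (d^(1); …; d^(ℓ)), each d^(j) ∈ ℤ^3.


Via rank(M_{q-1}∘⋯∘M_p): M ≅ I[1,3], I[2,2], I[3,3].
μ_θ-semistable layers: μ^(1)=7; μ^(2)=-3; μ^(3)=-8

((0, 0, 2); (0, 2, 0); (1, 0, 0))
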